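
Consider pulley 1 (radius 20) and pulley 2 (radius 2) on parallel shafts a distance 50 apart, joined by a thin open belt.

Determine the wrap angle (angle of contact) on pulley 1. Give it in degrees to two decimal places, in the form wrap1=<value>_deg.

wrap1=222.20_deg

open belt: β = asin((r2−r1)/C) = asin(-18/50) = -21.1002°
wrap1 = π − 2β = 222.2004°
wrap2 = π + 2β = 137.7996°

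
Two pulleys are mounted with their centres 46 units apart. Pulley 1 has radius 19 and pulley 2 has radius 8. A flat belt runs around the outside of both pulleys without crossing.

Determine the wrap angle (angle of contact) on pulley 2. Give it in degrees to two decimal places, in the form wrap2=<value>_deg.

open belt: β = asin((r2−r1)/C) = asin(-11/46) = -13.8352°
wrap1 = π − 2β = 207.6704°
wrap2 = π + 2β = 152.3296°

wrap2=152.33_deg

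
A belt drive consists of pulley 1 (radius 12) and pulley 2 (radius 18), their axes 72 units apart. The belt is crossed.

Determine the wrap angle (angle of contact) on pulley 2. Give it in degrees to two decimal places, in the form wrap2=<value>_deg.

crossed belt: β = asin((r1+r2)/C) = asin(30/72) = 24.6243°
wrap1 = wrap2 = π + 2β = 229.2486°

wrap2=229.25_deg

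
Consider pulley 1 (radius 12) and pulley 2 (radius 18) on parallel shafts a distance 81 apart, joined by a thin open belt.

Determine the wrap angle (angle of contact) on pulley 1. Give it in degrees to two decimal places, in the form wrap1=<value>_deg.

open belt: β = asin((r2−r1)/C) = asin(6/81) = 4.2480°
wrap1 = π − 2β = 171.5040°
wrap2 = π + 2β = 188.4960°

wrap1=171.50_deg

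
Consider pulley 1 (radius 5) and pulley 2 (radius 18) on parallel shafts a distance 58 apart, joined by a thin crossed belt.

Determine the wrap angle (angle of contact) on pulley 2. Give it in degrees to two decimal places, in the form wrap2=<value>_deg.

wrap2=226.73_deg

crossed belt: β = asin((r1+r2)/C) = asin(23/58) = 23.3628°
wrap1 = wrap2 = π + 2β = 226.7256°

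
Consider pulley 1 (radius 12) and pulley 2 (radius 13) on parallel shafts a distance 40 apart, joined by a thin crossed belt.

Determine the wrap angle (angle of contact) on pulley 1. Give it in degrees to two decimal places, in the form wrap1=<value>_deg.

crossed belt: β = asin((r1+r2)/C) = asin(25/40) = 38.6822°
wrap1 = wrap2 = π + 2β = 257.3644°

wrap1=257.36_deg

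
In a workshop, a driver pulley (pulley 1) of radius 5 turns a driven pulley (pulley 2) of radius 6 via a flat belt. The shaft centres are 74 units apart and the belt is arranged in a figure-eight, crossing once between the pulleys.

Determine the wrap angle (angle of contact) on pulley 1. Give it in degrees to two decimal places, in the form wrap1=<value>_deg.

wrap1=197.10_deg

crossed belt: β = asin((r1+r2)/C) = asin(11/74) = 8.5486°
wrap1 = wrap2 = π + 2β = 197.0972°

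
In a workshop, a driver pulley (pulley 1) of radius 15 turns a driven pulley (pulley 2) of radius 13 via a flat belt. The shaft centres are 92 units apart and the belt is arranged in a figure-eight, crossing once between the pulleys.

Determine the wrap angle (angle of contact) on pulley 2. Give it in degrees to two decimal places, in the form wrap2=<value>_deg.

wrap2=215.44_deg

crossed belt: β = asin((r1+r2)/C) = asin(28/92) = 17.7189°
wrap1 = wrap2 = π + 2β = 215.4379°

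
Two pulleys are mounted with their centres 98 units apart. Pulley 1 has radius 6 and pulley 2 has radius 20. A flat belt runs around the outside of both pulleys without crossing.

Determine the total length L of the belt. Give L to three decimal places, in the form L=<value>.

L=279.685

open belt: β = asin((r2−r1)/C) = asin(14/98) = 8.2132°
wrap1 = π − 2β = 163.5736°
wrap2 = π + 2β = 196.4264°
tangent length = C·cosβ = 96.9948
L = r1·wrap1 + r2·wrap2 + 2·C·cosβ = 6·2.8549 + 20·3.4283 + 2·96.9948 = 279.6848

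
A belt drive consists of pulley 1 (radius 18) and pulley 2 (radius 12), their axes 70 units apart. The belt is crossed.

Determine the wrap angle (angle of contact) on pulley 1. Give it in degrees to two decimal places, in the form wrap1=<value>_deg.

crossed belt: β = asin((r1+r2)/C) = asin(30/70) = 25.3769°
wrap1 = wrap2 = π + 2β = 230.7539°

wrap1=230.75_deg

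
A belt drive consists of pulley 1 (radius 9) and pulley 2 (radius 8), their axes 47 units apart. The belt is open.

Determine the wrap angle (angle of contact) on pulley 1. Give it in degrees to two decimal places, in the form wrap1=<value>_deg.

open belt: β = asin((r2−r1)/C) = asin(-1/47) = -1.2192°
wrap1 = π − 2β = 182.4383°
wrap2 = π + 2β = 177.5617°

wrap1=182.44_deg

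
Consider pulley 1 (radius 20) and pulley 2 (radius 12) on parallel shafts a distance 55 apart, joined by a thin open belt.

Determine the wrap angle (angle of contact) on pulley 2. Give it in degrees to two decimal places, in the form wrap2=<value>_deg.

open belt: β = asin((r2−r1)/C) = asin(-8/55) = -8.3636°
wrap1 = π − 2β = 196.7272°
wrap2 = π + 2β = 163.2728°

wrap2=163.27_deg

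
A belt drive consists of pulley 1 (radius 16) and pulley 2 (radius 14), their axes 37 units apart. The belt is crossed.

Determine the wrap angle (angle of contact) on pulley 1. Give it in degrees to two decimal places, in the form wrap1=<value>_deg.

wrap1=288.35_deg

crossed belt: β = asin((r1+r2)/C) = asin(30/37) = 54.1752°
wrap1 = wrap2 = π + 2β = 288.3505°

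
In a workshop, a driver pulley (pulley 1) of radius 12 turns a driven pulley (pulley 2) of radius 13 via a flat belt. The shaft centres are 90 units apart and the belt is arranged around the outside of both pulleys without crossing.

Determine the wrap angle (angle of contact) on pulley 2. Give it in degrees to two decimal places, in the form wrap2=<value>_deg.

wrap2=181.27_deg

open belt: β = asin((r2−r1)/C) = asin(1/90) = 0.6366°
wrap1 = π − 2β = 178.7267°
wrap2 = π + 2β = 181.2733°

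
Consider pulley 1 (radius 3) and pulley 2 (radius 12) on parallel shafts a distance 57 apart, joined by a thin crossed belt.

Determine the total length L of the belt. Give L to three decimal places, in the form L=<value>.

crossed belt: β = asin((r1+r2)/C) = asin(15/57) = 15.2575°
wrap1 = wrap2 = π + 2β = 210.5150°
tangent length = C·cosβ = 54.9909
L = (r1+r2)·wrap + 2·C·cosβ = 15·3.6742 + 2·54.9909 = 165.0945

L=165.095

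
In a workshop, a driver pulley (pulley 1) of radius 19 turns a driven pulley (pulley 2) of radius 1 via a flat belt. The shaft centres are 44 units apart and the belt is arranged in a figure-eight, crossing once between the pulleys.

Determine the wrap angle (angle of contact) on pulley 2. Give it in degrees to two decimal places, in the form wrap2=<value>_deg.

crossed belt: β = asin((r1+r2)/C) = asin(20/44) = 27.0357°
wrap1 = wrap2 = π + 2β = 234.0714°

wrap2=234.07_deg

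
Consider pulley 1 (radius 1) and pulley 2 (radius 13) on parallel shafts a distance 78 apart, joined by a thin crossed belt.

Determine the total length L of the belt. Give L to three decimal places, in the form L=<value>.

L=202.502

crossed belt: β = asin((r1+r2)/C) = asin(14/78) = 10.3399°
wrap1 = wrap2 = π + 2β = 200.6798°
tangent length = C·cosβ = 76.7333
L = (r1+r2)·wrap + 2·C·cosβ = 14·3.5025 + 2·76.7333 = 202.5019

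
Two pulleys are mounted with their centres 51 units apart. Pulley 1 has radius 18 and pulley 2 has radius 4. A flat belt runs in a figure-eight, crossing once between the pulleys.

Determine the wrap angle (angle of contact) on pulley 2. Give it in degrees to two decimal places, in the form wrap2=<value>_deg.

crossed belt: β = asin((r1+r2)/C) = asin(22/51) = 25.5547°
wrap1 = wrap2 = π + 2β = 231.1094°

wrap2=231.11_deg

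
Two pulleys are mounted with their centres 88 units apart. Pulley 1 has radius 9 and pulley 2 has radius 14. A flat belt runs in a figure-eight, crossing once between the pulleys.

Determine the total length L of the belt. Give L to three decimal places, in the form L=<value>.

crossed belt: β = asin((r1+r2)/C) = asin(23/88) = 15.1510°
wrap1 = wrap2 = π + 2β = 210.3020°
tangent length = C·cosβ = 84.9412
L = (r1+r2)·wrap + 2·C·cosβ = 23·3.6705 + 2·84.9412 = 254.3029

L=254.303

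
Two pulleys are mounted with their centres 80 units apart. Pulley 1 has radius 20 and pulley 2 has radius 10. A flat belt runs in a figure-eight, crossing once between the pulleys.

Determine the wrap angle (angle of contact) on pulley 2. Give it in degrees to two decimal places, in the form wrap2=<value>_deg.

crossed belt: β = asin((r1+r2)/C) = asin(30/80) = 22.0243°
wrap1 = wrap2 = π + 2β = 224.0486°

wrap2=224.05_deg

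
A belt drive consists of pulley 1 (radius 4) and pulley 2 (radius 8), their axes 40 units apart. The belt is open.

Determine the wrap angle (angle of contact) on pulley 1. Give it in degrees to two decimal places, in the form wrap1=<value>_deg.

wrap1=168.52_deg

open belt: β = asin((r2−r1)/C) = asin(4/40) = 5.7392°
wrap1 = π − 2β = 168.5217°
wrap2 = π + 2β = 191.4783°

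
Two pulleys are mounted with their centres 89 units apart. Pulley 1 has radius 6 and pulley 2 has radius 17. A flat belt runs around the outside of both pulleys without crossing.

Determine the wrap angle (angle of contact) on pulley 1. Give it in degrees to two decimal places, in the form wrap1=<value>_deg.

open belt: β = asin((r2−r1)/C) = asin(11/89) = 7.0997°
wrap1 = π − 2β = 165.8007°
wrap2 = π + 2β = 194.1993°

wrap1=165.80_deg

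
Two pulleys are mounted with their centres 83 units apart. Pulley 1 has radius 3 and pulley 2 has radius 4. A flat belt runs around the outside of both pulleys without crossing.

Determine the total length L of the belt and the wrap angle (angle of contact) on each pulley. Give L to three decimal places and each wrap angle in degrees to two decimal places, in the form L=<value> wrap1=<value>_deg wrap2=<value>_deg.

L=188.003 wrap1=178.62_deg wrap2=181.38_deg

open belt: β = asin((r2−r1)/C) = asin(1/83) = 0.6903°
wrap1 = π − 2β = 178.6193°
wrap2 = π + 2β = 181.3807°
tangent length = C·cosβ = 82.9940
L = r1·wrap1 + r2·wrap2 + 2·C·cosβ = 3·3.1175 + 4·3.1657 + 2·82.9940 = 188.0032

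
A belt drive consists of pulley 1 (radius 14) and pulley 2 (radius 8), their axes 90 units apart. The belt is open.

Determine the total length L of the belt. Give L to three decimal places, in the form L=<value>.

open belt: β = asin((r2−r1)/C) = asin(-6/90) = -3.8226°
wrap1 = π − 2β = 187.6451°
wrap2 = π + 2β = 172.3549°
tangent length = C·cosβ = 89.7998
L = r1·wrap1 + r2·wrap2 + 2·C·cosβ = 14·3.2750 + 8·3.0082 + 2·89.7998 = 249.5152

L=249.515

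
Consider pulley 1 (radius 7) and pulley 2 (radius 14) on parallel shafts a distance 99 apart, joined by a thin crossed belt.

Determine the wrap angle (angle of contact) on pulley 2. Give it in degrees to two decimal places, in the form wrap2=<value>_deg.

wrap2=204.49_deg

crossed belt: β = asin((r1+r2)/C) = asin(21/99) = 12.2467°
wrap1 = wrap2 = π + 2β = 204.4934°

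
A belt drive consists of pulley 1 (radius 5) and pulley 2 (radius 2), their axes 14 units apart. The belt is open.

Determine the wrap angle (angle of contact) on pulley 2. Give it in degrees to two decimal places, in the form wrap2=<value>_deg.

open belt: β = asin((r2−r1)/C) = asin(-3/14) = -12.3736°
wrap1 = π − 2β = 204.7473°
wrap2 = π + 2β = 155.2527°

wrap2=155.25_deg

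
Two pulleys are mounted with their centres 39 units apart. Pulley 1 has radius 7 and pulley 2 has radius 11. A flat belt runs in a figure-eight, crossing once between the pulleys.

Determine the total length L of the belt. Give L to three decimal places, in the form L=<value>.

L=143.014

crossed belt: β = asin((r1+r2)/C) = asin(18/39) = 27.4864°
wrap1 = wrap2 = π + 2β = 234.9729°
tangent length = C·cosβ = 34.5977
L = (r1+r2)·wrap + 2·C·cosβ = 18·4.1010 + 2·34.5977 = 143.0143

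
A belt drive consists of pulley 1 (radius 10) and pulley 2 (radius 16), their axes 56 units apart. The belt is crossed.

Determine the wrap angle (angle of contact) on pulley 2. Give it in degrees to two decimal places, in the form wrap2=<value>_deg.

crossed belt: β = asin((r1+r2)/C) = asin(26/56) = 27.6640°
wrap1 = wrap2 = π + 2β = 235.3280°

wrap2=235.33_deg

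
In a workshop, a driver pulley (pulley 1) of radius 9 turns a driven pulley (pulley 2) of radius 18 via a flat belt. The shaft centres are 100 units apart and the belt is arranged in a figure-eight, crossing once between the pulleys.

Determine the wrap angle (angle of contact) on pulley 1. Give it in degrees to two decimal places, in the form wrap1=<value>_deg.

crossed belt: β = asin((r1+r2)/C) = asin(27/100) = 15.6643°
wrap1 = wrap2 = π + 2β = 211.3285°

wrap1=211.33_deg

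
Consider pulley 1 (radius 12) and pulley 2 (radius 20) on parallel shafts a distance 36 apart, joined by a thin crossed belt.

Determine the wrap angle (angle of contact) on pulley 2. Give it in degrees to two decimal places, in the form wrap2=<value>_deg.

crossed belt: β = asin((r1+r2)/C) = asin(32/36) = 62.7340°
wrap1 = wrap2 = π + 2β = 305.4679°

wrap2=305.47_deg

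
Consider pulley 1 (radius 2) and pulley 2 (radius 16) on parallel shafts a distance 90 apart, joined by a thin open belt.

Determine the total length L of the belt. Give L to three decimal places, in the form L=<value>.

open belt: β = asin((r2−r1)/C) = asin(14/90) = 8.9490°
wrap1 = π − 2β = 162.1020°
wrap2 = π + 2β = 197.8980°
tangent length = C·cosβ = 88.9044
L = r1·wrap1 + r2·wrap2 + 2·C·cosβ = 2·2.8292 + 16·3.4540 + 2·88.9044 = 238.7309

L=238.731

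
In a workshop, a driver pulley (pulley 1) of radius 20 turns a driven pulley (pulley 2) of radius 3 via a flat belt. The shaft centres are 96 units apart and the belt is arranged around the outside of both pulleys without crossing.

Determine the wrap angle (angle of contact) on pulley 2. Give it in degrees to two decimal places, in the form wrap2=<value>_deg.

wrap2=159.60_deg

open belt: β = asin((r2−r1)/C) = asin(-17/96) = -10.1999°
wrap1 = π − 2β = 200.3998°
wrap2 = π + 2β = 159.6002°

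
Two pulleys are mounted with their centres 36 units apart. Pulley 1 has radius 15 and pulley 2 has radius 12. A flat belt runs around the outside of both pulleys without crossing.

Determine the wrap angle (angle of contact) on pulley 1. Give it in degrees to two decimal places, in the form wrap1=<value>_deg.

open belt: β = asin((r2−r1)/C) = asin(-3/36) = -4.7802°
wrap1 = π − 2β = 189.5604°
wrap2 = π + 2β = 170.4396°

wrap1=189.56_deg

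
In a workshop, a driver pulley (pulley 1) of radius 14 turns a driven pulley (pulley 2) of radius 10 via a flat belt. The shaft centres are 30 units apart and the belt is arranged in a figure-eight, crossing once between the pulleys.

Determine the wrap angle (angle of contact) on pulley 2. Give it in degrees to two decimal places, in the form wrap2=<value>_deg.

wrap2=286.26_deg

crossed belt: β = asin((r1+r2)/C) = asin(24/30) = 53.1301°
wrap1 = wrap2 = π + 2β = 286.2602°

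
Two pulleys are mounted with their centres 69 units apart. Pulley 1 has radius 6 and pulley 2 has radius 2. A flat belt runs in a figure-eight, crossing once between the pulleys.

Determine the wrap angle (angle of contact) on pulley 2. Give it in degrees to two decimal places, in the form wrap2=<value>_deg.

crossed belt: β = asin((r1+r2)/C) = asin(8/69) = 6.6580°
wrap1 = wrap2 = π + 2β = 193.3159°

wrap2=193.32_deg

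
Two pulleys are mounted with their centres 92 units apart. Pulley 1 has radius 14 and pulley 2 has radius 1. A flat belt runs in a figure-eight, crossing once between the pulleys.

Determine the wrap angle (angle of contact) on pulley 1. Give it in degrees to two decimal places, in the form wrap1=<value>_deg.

wrap1=198.77_deg

crossed belt: β = asin((r1+r2)/C) = asin(15/92) = 9.3836°
wrap1 = wrap2 = π + 2β = 198.7672°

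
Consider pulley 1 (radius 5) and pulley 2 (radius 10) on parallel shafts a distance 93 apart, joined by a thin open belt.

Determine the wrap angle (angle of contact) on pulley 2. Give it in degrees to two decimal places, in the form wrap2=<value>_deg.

wrap2=186.16_deg

open belt: β = asin((r2−r1)/C) = asin(5/93) = 3.0819°
wrap1 = π − 2β = 173.8362°
wrap2 = π + 2β = 186.1638°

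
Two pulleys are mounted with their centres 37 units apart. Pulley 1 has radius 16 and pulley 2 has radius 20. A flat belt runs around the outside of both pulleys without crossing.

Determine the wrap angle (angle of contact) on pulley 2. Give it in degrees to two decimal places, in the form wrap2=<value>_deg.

wrap2=192.41_deg

open belt: β = asin((r2−r1)/C) = asin(4/37) = 6.2063°
wrap1 = π − 2β = 167.5875°
wrap2 = π + 2β = 192.4125°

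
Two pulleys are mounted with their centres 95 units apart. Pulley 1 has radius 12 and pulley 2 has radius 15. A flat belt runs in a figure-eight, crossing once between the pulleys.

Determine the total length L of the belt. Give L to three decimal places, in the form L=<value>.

L=282.550

crossed belt: β = asin((r1+r2)/C) = asin(27/95) = 16.5117°
wrap1 = wrap2 = π + 2β = 213.0233°
tangent length = C·cosβ = 91.0824
L = (r1+r2)·wrap + 2·C·cosβ = 27·3.7180 + 2·91.0824 = 282.5496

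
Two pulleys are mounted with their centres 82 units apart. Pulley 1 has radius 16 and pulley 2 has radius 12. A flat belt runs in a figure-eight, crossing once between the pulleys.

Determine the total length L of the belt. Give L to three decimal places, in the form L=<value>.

L=261.622

crossed belt: β = asin((r1+r2)/C) = asin(28/82) = 19.9661°
wrap1 = wrap2 = π + 2β = 219.9321°
tangent length = C·cosβ = 77.0714
L = (r1+r2)·wrap + 2·C·cosβ = 28·3.8385 + 2·77.0714 = 261.6219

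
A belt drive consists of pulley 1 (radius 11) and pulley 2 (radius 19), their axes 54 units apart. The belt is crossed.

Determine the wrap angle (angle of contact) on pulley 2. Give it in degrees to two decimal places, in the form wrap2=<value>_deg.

wrap2=247.50_deg

crossed belt: β = asin((r1+r2)/C) = asin(30/54) = 33.7490°
wrap1 = wrap2 = π + 2β = 247.4980°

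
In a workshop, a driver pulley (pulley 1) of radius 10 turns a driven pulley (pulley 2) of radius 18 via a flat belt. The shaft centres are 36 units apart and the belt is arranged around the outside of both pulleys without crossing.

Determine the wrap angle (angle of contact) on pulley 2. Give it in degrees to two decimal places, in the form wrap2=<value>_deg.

wrap2=205.68_deg

open belt: β = asin((r2−r1)/C) = asin(8/36) = 12.8396°
wrap1 = π − 2β = 154.3208°
wrap2 = π + 2β = 205.6792°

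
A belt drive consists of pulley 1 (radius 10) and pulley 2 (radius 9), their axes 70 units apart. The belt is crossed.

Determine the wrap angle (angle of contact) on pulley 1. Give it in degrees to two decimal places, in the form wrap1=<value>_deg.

wrap1=211.50_deg

crossed belt: β = asin((r1+r2)/C) = asin(19/70) = 15.7493°
wrap1 = wrap2 = π + 2β = 211.4986°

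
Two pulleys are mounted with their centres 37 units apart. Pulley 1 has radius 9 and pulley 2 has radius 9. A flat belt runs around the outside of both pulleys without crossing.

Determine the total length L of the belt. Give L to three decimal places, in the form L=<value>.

L=130.549

open belt: β = asin((r2−r1)/C) = asin(0/37) = 0.0000°
wrap1 = π − 2β = 180.0000°
wrap2 = π + 2β = 180.0000°
tangent length = C·cosβ = 37.0000
L = r1·wrap1 + r2·wrap2 + 2·C·cosβ = 9·3.1416 + 9·3.1416 + 2·37.0000 = 130.5487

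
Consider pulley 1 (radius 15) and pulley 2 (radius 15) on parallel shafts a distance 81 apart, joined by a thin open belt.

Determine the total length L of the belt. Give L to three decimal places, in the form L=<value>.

L=256.248

open belt: β = asin((r2−r1)/C) = asin(0/81) = 0.0000°
wrap1 = π − 2β = 180.0000°
wrap2 = π + 2β = 180.0000°
tangent length = C·cosβ = 81.0000
L = r1·wrap1 + r2·wrap2 + 2·C·cosβ = 15·3.1416 + 15·3.1416 + 2·81.0000 = 256.2478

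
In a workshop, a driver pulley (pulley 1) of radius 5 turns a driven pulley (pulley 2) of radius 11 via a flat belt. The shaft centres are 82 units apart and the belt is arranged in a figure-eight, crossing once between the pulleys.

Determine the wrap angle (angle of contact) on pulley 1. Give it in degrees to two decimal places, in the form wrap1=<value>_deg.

crossed belt: β = asin((r1+r2)/C) = asin(16/82) = 11.2518°
wrap1 = wrap2 = π + 2β = 202.5037°

wrap1=202.50_deg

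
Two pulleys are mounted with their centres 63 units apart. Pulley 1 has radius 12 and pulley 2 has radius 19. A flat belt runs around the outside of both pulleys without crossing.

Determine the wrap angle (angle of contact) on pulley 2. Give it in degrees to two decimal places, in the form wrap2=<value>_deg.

open belt: β = asin((r2−r1)/C) = asin(7/63) = 6.3794°
wrap1 = π − 2β = 167.2413°
wrap2 = π + 2β = 192.7587°

wrap2=192.76_deg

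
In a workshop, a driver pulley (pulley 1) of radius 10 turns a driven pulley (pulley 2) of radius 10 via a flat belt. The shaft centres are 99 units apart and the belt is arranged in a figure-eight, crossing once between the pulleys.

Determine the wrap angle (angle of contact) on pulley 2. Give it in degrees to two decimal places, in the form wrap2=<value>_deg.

crossed belt: β = asin((r1+r2)/C) = asin(20/99) = 11.6551°
wrap1 = wrap2 = π + 2β = 203.3102°

wrap2=203.31_deg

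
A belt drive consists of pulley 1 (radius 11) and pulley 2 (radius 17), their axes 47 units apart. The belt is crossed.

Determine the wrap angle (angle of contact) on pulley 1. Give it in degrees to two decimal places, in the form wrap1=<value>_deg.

crossed belt: β = asin((r1+r2)/C) = asin(28/47) = 36.5657°
wrap1 = wrap2 = π + 2β = 253.1315°

wrap1=253.13_deg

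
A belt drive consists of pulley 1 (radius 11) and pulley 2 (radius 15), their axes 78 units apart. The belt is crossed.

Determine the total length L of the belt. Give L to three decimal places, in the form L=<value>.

crossed belt: β = asin((r1+r2)/C) = asin(26/78) = 19.4712°
wrap1 = wrap2 = π + 2β = 218.9424°
tangent length = C·cosβ = 73.5391
L = (r1+r2)·wrap + 2·C·cosβ = 26·3.8213 + 2·73.5391 = 246.4311

L=246.431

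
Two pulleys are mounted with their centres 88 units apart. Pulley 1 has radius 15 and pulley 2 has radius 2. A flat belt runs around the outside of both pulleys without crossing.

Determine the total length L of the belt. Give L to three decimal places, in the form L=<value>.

L=231.331

open belt: β = asin((r2−r1)/C) = asin(-13/88) = -8.4952°
wrap1 = π − 2β = 196.9905°
wrap2 = π + 2β = 163.0095°
tangent length = C·cosβ = 87.0345
L = r1·wrap1 + r2·wrap2 + 2·C·cosβ = 15·3.4381 + 2·2.8451 + 2·87.0345 = 231.3310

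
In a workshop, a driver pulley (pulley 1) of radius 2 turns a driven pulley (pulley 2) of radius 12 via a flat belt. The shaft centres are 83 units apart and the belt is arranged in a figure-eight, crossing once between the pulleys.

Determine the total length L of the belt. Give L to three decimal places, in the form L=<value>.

L=212.349

crossed belt: β = asin((r1+r2)/C) = asin(14/83) = 9.7108°
wrap1 = wrap2 = π + 2β = 199.4215°
tangent length = C·cosβ = 81.8108
L = (r1+r2)·wrap + 2·C·cosβ = 14·3.4806 + 2·81.8108 = 212.3494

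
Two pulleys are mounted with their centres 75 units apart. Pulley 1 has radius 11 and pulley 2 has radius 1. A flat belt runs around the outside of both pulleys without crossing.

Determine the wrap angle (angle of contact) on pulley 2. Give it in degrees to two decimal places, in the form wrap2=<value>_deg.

wrap2=164.68_deg

open belt: β = asin((r2−r1)/C) = asin(-10/75) = -7.6623°
wrap1 = π − 2β = 195.3245°
wrap2 = π + 2β = 164.6755°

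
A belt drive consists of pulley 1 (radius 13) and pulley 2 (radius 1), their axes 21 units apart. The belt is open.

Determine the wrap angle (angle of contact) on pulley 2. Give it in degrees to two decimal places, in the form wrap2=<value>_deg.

open belt: β = asin((r2−r1)/C) = asin(-12/21) = -34.8499°
wrap1 = π − 2β = 249.6998°
wrap2 = π + 2β = 110.3002°

wrap2=110.30_deg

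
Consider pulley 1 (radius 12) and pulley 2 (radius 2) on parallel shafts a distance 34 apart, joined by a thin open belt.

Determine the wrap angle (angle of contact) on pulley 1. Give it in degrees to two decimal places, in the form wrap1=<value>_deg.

open belt: β = asin((r2−r1)/C) = asin(-10/34) = -17.1046°
wrap1 = π − 2β = 214.2093°
wrap2 = π + 2β = 145.7907°

wrap1=214.21_deg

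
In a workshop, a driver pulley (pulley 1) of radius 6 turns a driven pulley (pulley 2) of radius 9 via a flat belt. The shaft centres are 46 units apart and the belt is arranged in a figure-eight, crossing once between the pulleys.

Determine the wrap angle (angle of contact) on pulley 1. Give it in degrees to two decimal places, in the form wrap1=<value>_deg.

crossed belt: β = asin((r1+r2)/C) = asin(15/46) = 19.0314°
wrap1 = wrap2 = π + 2β = 218.0629°

wrap1=218.06_deg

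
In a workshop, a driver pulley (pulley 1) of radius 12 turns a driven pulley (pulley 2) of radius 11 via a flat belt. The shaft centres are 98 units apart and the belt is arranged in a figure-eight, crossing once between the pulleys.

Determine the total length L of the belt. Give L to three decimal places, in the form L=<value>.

L=273.680

crossed belt: β = asin((r1+r2)/C) = asin(23/98) = 13.5736°
wrap1 = wrap2 = π + 2β = 207.1472°
tangent length = C·cosβ = 95.2628
L = (r1+r2)·wrap + 2·C·cosβ = 23·3.6154 + 2·95.2628 = 273.6798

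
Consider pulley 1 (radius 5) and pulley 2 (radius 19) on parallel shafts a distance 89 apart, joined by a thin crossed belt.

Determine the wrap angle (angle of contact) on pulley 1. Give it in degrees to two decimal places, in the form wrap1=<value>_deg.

crossed belt: β = asin((r1+r2)/C) = asin(24/89) = 15.6442°
wrap1 = wrap2 = π + 2β = 211.2884°

wrap1=211.29_deg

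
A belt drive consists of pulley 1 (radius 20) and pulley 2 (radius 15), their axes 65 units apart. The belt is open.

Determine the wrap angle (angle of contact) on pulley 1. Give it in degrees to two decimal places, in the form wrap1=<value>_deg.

wrap1=188.82_deg

open belt: β = asin((r2−r1)/C) = asin(-5/65) = -4.4117°
wrap1 = π − 2β = 188.8235°
wrap2 = π + 2β = 171.1765°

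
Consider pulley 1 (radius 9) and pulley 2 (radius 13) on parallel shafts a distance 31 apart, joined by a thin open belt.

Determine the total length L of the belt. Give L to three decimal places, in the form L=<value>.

L=131.632

open belt: β = asin((r2−r1)/C) = asin(4/31) = 7.4137°
wrap1 = π − 2β = 165.1727°
wrap2 = π + 2β = 194.8273°
tangent length = C·cosβ = 30.7409
L = r1·wrap1 + r2·wrap2 + 2·C·cosβ = 9·2.8828 + 13·3.4004 + 2·30.7409 = 131.6319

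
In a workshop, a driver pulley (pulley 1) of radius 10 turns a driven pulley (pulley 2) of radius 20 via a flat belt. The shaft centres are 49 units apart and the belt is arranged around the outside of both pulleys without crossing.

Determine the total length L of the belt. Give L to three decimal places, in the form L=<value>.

L=194.296

open belt: β = asin((r2−r1)/C) = asin(10/49) = 11.7757°
wrap1 = π − 2β = 156.4485°
wrap2 = π + 2β = 203.5515°
tangent length = C·cosβ = 47.9687
L = r1·wrap1 + r2·wrap2 + 2·C·cosβ = 10·2.7305 + 20·3.5526 + 2·47.9687 = 194.2958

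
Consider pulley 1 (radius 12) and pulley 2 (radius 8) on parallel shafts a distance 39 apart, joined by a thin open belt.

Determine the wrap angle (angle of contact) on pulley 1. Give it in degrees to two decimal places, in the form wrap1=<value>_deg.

wrap1=191.77_deg

open belt: β = asin((r2−r1)/C) = asin(-4/39) = -5.8868°
wrap1 = π − 2β = 191.7737°
wrap2 = π + 2β = 168.2263°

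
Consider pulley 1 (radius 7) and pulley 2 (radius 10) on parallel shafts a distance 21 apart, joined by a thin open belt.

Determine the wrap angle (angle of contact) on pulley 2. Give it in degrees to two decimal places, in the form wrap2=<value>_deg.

wrap2=196.43_deg

open belt: β = asin((r2−r1)/C) = asin(3/21) = 8.2132°
wrap1 = π − 2β = 163.5736°
wrap2 = π + 2β = 196.4264°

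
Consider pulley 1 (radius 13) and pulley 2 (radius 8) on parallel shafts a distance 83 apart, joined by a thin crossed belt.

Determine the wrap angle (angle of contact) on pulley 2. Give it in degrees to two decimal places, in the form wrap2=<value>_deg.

wrap2=209.31_deg

crossed belt: β = asin((r1+r2)/C) = asin(21/83) = 14.6558°
wrap1 = wrap2 = π + 2β = 209.3116°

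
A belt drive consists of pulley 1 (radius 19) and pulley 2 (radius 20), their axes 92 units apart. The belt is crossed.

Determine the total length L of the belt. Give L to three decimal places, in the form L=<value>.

L=323.317

crossed belt: β = asin((r1+r2)/C) = asin(39/92) = 25.0819°
wrap1 = wrap2 = π + 2β = 230.1638°
tangent length = C·cosβ = 83.3247
L = (r1+r2)·wrap + 2·C·cosβ = 39·4.0171 + 2·83.3247 = 323.3168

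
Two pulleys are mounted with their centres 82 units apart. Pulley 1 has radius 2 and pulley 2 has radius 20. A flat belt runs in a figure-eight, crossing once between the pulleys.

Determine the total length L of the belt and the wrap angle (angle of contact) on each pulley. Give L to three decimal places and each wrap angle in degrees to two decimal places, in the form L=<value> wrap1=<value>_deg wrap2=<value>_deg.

crossed belt: β = asin((r1+r2)/C) = asin(22/82) = 15.5627°
wrap1 = wrap2 = π + 2β = 211.1254°
tangent length = C·cosβ = 78.9937
L = (r1+r2)·wrap + 2·C·cosβ = 22·3.6848 + 2·78.9937 = 239.0537

L=239.054 wrap1=211.13_deg wrap2=211.13_deg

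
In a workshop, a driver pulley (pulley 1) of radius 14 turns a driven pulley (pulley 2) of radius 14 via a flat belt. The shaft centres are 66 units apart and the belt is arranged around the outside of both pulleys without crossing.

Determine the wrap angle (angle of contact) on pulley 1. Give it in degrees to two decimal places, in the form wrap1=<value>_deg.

wrap1=180.00_deg

open belt: β = asin((r2−r1)/C) = asin(0/66) = 0.0000°
wrap1 = π − 2β = 180.0000°
wrap2 = π + 2β = 180.0000°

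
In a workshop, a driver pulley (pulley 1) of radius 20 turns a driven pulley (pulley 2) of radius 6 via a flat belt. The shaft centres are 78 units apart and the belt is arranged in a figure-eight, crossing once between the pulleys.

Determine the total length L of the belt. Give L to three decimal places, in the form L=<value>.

L=246.431

crossed belt: β = asin((r1+r2)/C) = asin(26/78) = 19.4712°
wrap1 = wrap2 = π + 2β = 218.9424°
tangent length = C·cosβ = 73.5391
L = (r1+r2)·wrap + 2·C·cosβ = 26·3.8213 + 2·73.5391 = 246.4311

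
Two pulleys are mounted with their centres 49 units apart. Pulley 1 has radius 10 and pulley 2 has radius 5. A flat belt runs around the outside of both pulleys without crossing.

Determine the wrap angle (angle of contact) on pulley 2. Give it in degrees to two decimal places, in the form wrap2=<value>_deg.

wrap2=168.29_deg

open belt: β = asin((r2−r1)/C) = asin(-5/49) = -5.8567°
wrap1 = π − 2β = 191.7134°
wrap2 = π + 2β = 168.2866°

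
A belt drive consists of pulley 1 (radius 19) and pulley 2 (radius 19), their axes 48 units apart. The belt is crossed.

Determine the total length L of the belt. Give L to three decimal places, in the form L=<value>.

L=247.460

crossed belt: β = asin((r1+r2)/C) = asin(38/48) = 52.3415°
wrap1 = wrap2 = π + 2β = 284.6831°
tangent length = C·cosβ = 29.3258
L = (r1+r2)·wrap + 2·C·cosβ = 38·4.9687 + 2·29.3258 = 247.4605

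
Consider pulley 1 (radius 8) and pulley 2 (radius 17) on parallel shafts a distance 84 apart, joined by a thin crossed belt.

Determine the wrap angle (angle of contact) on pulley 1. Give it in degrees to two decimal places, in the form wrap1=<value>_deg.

wrap1=214.63_deg

crossed belt: β = asin((r1+r2)/C) = asin(25/84) = 17.3147°
wrap1 = wrap2 = π + 2β = 214.6293°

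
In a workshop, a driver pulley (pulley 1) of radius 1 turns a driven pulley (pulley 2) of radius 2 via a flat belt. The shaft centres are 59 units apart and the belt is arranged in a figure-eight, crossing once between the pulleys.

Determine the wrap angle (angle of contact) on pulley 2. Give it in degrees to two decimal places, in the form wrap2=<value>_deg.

wrap2=185.83_deg

crossed belt: β = asin((r1+r2)/C) = asin(3/59) = 2.9146°
wrap1 = wrap2 = π + 2β = 185.8292°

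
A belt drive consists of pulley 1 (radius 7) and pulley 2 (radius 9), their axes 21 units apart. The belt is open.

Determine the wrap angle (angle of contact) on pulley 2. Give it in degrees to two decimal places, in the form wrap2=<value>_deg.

open belt: β = asin((r2−r1)/C) = asin(2/21) = 5.4650°
wrap1 = π − 2β = 169.0700°
wrap2 = π + 2β = 190.9300°

wrap2=190.93_deg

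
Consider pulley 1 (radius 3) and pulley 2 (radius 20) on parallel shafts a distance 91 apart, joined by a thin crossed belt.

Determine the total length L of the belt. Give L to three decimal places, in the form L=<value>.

L=260.101

crossed belt: β = asin((r1+r2)/C) = asin(23/91) = 14.6401°
wrap1 = wrap2 = π + 2β = 209.2803°
tangent length = C·cosβ = 88.0454
L = (r1+r2)·wrap + 2·C·cosβ = 23·3.6526 + 2·88.0454 = 260.1014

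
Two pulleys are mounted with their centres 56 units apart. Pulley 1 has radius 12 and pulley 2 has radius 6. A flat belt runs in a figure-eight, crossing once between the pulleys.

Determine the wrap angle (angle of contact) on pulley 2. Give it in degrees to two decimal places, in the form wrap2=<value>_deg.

crossed belt: β = asin((r1+r2)/C) = asin(18/56) = 18.7493°
wrap1 = wrap2 = π + 2β = 217.4987°

wrap2=217.50_deg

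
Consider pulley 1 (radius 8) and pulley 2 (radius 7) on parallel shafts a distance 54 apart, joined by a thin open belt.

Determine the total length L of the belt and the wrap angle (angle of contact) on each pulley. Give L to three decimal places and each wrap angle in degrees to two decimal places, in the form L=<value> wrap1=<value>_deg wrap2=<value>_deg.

L=155.142 wrap1=182.12_deg wrap2=177.88_deg

open belt: β = asin((r2−r1)/C) = asin(-1/54) = -1.0611°
wrap1 = π − 2β = 182.1222°
wrap2 = π + 2β = 177.8778°
tangent length = C·cosβ = 53.9907
L = r1·wrap1 + r2·wrap2 + 2·C·cosβ = 8·3.1786 + 7·3.1046 + 2·53.9907 = 155.1424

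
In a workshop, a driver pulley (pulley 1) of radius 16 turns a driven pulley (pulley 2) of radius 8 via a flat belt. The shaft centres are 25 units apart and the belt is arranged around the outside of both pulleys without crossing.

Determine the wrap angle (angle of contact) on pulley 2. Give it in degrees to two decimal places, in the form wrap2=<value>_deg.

open belt: β = asin((r2−r1)/C) = asin(-8/25) = -18.6629°
wrap1 = π − 2β = 217.3258°
wrap2 = π + 2β = 142.6742°

wrap2=142.67_deg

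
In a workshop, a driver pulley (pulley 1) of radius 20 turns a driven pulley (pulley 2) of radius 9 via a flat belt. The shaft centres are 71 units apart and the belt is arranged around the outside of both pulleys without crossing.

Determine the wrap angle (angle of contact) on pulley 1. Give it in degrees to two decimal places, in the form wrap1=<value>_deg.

wrap1=197.83_deg

open belt: β = asin((r2−r1)/C) = asin(-11/71) = -8.9127°
wrap1 = π − 2β = 197.8254°
wrap2 = π + 2β = 162.1746°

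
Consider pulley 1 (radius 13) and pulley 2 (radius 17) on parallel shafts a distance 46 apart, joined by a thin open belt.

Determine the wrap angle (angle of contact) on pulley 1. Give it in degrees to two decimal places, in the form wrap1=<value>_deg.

open belt: β = asin((r2−r1)/C) = asin(4/46) = 4.9885°
wrap1 = π − 2β = 170.0229°
wrap2 = π + 2β = 189.9771°

wrap1=170.02_deg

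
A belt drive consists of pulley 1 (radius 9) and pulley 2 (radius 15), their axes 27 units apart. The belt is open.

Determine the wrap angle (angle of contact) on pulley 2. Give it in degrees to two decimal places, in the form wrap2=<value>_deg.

wrap2=205.68_deg

open belt: β = asin((r2−r1)/C) = asin(6/27) = 12.8396°
wrap1 = π − 2β = 154.3208°
wrap2 = π + 2β = 205.6792°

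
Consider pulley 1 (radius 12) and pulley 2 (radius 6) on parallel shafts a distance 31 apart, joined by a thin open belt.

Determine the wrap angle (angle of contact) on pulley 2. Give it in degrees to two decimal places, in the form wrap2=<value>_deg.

open belt: β = asin((r2−r1)/C) = asin(-6/31) = -11.1599°
wrap1 = π − 2β = 202.3199°
wrap2 = π + 2β = 157.6801°

wrap2=157.68_deg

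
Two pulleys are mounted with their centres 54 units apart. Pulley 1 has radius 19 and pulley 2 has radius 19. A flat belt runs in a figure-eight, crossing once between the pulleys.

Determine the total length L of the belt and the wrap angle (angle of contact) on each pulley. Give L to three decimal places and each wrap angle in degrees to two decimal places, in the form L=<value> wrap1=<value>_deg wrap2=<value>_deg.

L=255.439 wrap1=269.45_deg wrap2=269.45_deg

crossed belt: β = asin((r1+r2)/C) = asin(38/54) = 44.7249°
wrap1 = wrap2 = π + 2β = 269.4498°
tangent length = C·cosβ = 38.3667
L = (r1+r2)·wrap + 2·C·cosβ = 38·4.7028 + 2·38.3667 = 255.4392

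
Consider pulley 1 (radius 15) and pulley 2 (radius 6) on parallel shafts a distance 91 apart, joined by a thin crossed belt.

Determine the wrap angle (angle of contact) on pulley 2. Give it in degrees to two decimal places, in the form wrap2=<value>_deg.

crossed belt: β = asin((r1+r2)/C) = asin(21/91) = 13.3424°
wrap1 = wrap2 = π + 2β = 206.6847°

wrap2=206.68_deg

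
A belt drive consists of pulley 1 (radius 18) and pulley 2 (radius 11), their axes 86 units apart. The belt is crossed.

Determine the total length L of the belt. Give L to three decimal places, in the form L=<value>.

L=272.981

crossed belt: β = asin((r1+r2)/C) = asin(29/86) = 19.7069°
wrap1 = wrap2 = π + 2β = 219.4139°
tangent length = C·cosβ = 80.9630
L = (r1+r2)·wrap + 2·C·cosβ = 29·3.8295 + 2·80.9630 = 272.9813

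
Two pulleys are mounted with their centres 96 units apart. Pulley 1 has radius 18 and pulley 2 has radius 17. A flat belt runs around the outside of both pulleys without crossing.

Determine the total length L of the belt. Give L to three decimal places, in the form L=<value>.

L=301.966

open belt: β = asin((r2−r1)/C) = asin(-1/96) = -0.5968°
wrap1 = π − 2β = 181.1937°
wrap2 = π + 2β = 178.8063°
tangent length = C·cosβ = 95.9948
L = r1·wrap1 + r2·wrap2 + 2·C·cosβ = 18·3.1624 + 17·3.1208 + 2·95.9948 = 301.9662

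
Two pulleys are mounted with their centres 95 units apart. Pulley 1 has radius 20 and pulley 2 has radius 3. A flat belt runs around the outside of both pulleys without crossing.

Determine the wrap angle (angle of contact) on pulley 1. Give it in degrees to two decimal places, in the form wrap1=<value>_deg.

wrap1=200.62_deg

open belt: β = asin((r2−r1)/C) = asin(-17/95) = -10.3085°
wrap1 = π − 2β = 200.6169°
wrap2 = π + 2β = 159.3831°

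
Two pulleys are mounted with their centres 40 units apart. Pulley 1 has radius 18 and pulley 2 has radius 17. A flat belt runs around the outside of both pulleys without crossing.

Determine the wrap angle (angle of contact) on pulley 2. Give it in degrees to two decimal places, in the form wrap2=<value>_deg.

open belt: β = asin((r2−r1)/C) = asin(-1/40) = -1.4325°
wrap1 = π − 2β = 182.8651°
wrap2 = π + 2β = 177.1349°

wrap2=177.13_deg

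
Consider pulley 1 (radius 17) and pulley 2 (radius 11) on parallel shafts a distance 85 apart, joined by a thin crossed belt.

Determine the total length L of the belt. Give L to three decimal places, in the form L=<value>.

crossed belt: β = asin((r1+r2)/C) = asin(28/85) = 19.2331°
wrap1 = wrap2 = π + 2β = 218.4662°
tangent length = C·cosβ = 80.2558
L = (r1+r2)·wrap + 2·C·cosβ = 28·3.8130 + 2·80.2558 = 267.2744

L=267.274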